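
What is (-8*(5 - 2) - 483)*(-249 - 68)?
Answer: 160719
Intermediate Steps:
(-8*(5 - 2) - 483)*(-249 - 68) = (-8*3 - 483)*(-317) = (-24 - 483)*(-317) = -507*(-317) = 160719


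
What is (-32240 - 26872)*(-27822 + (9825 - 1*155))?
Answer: 1073001024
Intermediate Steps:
(-32240 - 26872)*(-27822 + (9825 - 1*155)) = -59112*(-27822 + (9825 - 155)) = -59112*(-27822 + 9670) = -59112*(-18152) = 1073001024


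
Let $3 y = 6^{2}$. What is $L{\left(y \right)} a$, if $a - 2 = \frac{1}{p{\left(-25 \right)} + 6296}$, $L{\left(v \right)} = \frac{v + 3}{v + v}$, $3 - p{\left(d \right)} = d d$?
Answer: $\frac{56745}{45392} \approx 1.2501$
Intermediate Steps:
$y = 12$ ($y = \frac{6^{2}}{3} = \frac{1}{3} \cdot 36 = 12$)
$p{\left(d \right)} = 3 - d^{2}$ ($p{\left(d \right)} = 3 - d d = 3 - d^{2}$)
$L{\left(v \right)} = \frac{3 + v}{2 v}$
$a = \frac{11349}{5674}$ ($a = 2 + \frac{1}{\left(3 - \left(-25\right)^{2}\right) + 6296} = 2 + \frac{1}{\left(3 - 625\right) + 6296} = 2 + \frac{1}{-622 + 6296} = 2 + \frac{1}{5674} = \frac{11349}{5674} \approx 2.0002$)
$L{\left(y \right)} a = \frac{3 + 12}{2 \cdot 12} \cdot \frac{11349}{5674} = \frac{1}{2} \cdot \frac{1}{12} \cdot 15 \cdot \frac{11349}{5674} = \frac{5}{8} \cdot \frac{11349}{5674} = \frac{56745}{45392}$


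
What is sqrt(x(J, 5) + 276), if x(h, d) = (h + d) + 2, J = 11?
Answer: 7*sqrt(6) ≈ 17.146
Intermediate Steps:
x(h, d) = 2 + d + h (x(h, d) = (d + h) + 2 = 2 + d + h)
sqrt(x(J, 5) + 276) = sqrt((2 + 5 + 11) + 276) = sqrt(18 + 276) = sqrt(294) = 7*sqrt(6)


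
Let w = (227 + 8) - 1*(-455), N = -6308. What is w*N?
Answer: -4352520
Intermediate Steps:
w = 690 (w = 235 + 455 = 690)
w*N = 690*(-6308) = -4352520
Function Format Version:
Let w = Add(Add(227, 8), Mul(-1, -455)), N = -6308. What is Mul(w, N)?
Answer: -4352520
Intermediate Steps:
w = 690 (w = Add(235, 455) = 690)
Mul(w, N) = Mul(690, -6308) = -4352520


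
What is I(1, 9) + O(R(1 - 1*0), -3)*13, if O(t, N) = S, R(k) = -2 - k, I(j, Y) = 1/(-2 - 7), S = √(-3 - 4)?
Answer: -⅑ + 13*I*√7 ≈ -0.11111 + 34.395*I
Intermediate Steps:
S = I*√7 (S = √(-7) = I*√7 ≈ 2.6458*I)
I(j, Y) = -⅑ (I(j, Y) = 1/(-9) = -⅑)
O(t, N) = I*√7
I(1, 9) + O(R(1 - 1*0), -3)*13 = -⅑ + (I*√7)*13 = -⅑ + 13*I*√7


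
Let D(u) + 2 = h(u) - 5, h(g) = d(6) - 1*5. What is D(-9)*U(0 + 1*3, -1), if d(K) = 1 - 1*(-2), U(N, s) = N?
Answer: -27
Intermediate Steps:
d(K) = 3 (d(K) = 1 + 2 = 3)
h(g) = -2 (h(g) = 3 - 1*5 = 3 - 5 = -2)
D(u) = -9 (D(u) = -2 + (-2 - 5) = -2 - 7 = -9)
D(-9)*U(0 + 1*3, -1) = -9*(0 + 1*3) = -9*(0 + 3) = -9*3 = -27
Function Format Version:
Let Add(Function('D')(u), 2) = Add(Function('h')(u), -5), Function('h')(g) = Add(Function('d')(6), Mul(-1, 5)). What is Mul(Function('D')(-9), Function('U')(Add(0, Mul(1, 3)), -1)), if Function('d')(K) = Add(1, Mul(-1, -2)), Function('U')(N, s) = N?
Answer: -27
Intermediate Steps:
Function('d')(K) = 3 (Function('d')(K) = Add(1, 2) = 3)
Function('h')(g) = -2 (Function('h')(g) = Add(3, Mul(-1, 5)) = Add(3, -5) = -2)
Function('D')(u) = -9 (Function('D')(u) = Add(-2, Add(-2, -5)) = Add(-2, -7) = -9)
Mul(Function('D')(-9), Function('U')(Add(0, Mul(1, 3)), -1)) = Mul(-9, Add(0, Mul(1, 3))) = Mul(-9, Add(0, 3)) = Mul(-9, 3) = -27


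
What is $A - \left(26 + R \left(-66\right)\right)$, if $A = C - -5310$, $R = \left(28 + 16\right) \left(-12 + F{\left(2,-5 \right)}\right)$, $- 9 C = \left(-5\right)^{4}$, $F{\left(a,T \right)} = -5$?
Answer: $- \frac{397381}{9} \approx -44153.0$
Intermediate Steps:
$C = - \frac{625}{9}$ ($C = - \frac{\left(-5\right)^{4}}{9} = \left(- \frac{1}{9}\right) 625 = - \frac{625}{9} \approx -69.444$)
$R = -748$ ($R = \left(28 + 16\right) \left(-12 - 5\right) = 44 \left(-17\right) = -748$)
$A = \frac{47165}{9}$ ($A = - \frac{625}{9} - -5310 = - \frac{625}{9} + 5310 = \frac{47165}{9} \approx 5240.6$)
$A - \left(26 + R \left(-66\right)\right) = \frac{47165}{9} - \left(26 - -49368\right) = \frac{47165}{9} - \left(26 + 49368\right) = \frac{47165}{9} - 49394 = - \frac{397381}{9}$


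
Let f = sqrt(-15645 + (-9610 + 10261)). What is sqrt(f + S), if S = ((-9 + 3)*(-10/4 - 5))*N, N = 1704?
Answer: sqrt(76680 + 21*I*sqrt(34)) ≈ 276.91 + 0.221*I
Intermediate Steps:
S = 76680 (S = ((-9 + 3)*(-10/4 - 5))*1704 = -6*(-10*1/4 - 5)*1704 = -6*(-5/2 - 5)*1704 = -6*(-15/2)*1704 = 45*1704 = 76680)
f = 21*I*sqrt(34) (f = sqrt(-15645 + 651) = sqrt(-14994) = 21*I*sqrt(34) ≈ 122.45*I)
sqrt(f + S) = sqrt(21*I*sqrt(34) + 76680) = sqrt(76680 + 21*I*sqrt(34))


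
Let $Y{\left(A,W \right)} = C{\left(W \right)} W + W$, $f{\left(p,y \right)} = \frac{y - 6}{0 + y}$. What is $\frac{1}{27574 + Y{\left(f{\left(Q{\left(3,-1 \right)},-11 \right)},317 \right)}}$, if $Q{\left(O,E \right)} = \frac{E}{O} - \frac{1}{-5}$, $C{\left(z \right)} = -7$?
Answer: $\frac{1}{25672} \approx 3.8953 \cdot 10^{-5}$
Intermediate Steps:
$Q{\left(O,E \right)} = \frac{1}{5} + \frac{E}{O}$ ($Q{\left(O,E \right)} = \frac{E}{O} - - \frac{1}{5} = \frac{E}{O} + \frac{1}{5} = \frac{1}{5} + \frac{E}{O}$)
$f{\left(p,y \right)} = \frac{-6 + y}{y}$
$Y{\left(A,W \right)} = - 6 W$ ($Y{\left(A,W \right)} = - 7 W + W = - 6 W$)
$\frac{1}{27574 + Y{\left(f{\left(Q{\left(3,-1 \right)},-11 \right)},317 \right)}} = \frac{1}{27574 - 1902} = \frac{1}{25672}$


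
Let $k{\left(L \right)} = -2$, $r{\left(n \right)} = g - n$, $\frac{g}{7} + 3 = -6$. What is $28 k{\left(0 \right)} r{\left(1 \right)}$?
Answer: $3584$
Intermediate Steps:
$g = -63$ ($g = -21 + 7 \left(-6\right) = -21 - 42 = -63$)
$r{\left(n \right)} = -63 - n$
$28 k{\left(0 \right)} r{\left(1 \right)} = 28 \left(-2\right) \left(-63 - 1\right) = - 56 \left(-63 - 1\right) = \left(-56\right) \left(-64\right) = 3584$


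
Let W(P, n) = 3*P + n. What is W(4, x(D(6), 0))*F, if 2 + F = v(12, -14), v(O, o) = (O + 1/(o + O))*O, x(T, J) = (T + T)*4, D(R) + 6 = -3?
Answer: -8160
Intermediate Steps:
D(R) = -9 (D(R) = -6 - 3 = -9)
x(T, J) = 8*T (x(T, J) = (2*T)*4 = 8*T)
W(P, n) = n + 3*P
v(O, o) = O*(O + 1/(O + o)) (v(O, o) = (O + 1/(O + o))*O = O*(O + 1/(O + o)))
F = 136 (F = -2 + 12*(1 + 12² + 12*(-14))/(12 - 14) = -2 + 12*(1 + 144 - 168)/(-2) = -2 + 12*(-½)*(-23) = -2 + 138 = 136)
W(4, x(D(6), 0))*F = (8*(-9) + 3*4)*136 = (-72 + 12)*136 = -60*136 = -8160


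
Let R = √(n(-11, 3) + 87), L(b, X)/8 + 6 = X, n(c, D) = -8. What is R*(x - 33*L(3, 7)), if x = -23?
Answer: -287*√79 ≈ -2550.9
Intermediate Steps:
L(b, X) = -48 + 8*X
R = √79 (R = √(-8 + 87) = √79 ≈ 8.8882)
R*(x - 33*L(3, 7)) = √79*(-23 - 33*(-48 + 8*7)) = √79*(-23 - 33*(-48 + 56)) = √79*(-23 - 33*8) = √79*(-23 - 264) = √79*(-287) = -287*√79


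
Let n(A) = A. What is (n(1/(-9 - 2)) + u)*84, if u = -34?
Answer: -31500/11 ≈ -2863.6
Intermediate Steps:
(n(1/(-9 - 2)) + u)*84 = (1/(-9 - 2) - 34)*84 = (1/(-11) - 34)*84 = (-1/11 - 34)*84 = -375/11*84 = -31500/11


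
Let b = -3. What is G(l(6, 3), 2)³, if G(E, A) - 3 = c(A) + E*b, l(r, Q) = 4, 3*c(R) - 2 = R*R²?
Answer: -4913/27 ≈ -181.96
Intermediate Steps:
c(R) = ⅔ + R³/3 (c(R) = ⅔ + (R*R²)/3 = ⅔ + R³/3)
G(E, A) = 11/3 - 3*E + A³/3 (G(E, A) = 3 + ((⅔ + A³/3) + E*(-3)) = 3 + ((⅔ + A³/3) - 3*E) = 3 + (⅔ - 3*E + A³/3) = 11/3 - 3*E + A³/3)
G(l(6, 3), 2)³ = (11/3 - 3*4 + (⅓)*2³)³ = (11/3 - 12 + (⅓)*8)³ = (11/3 - 12 + 8/3)³ = (-17/3)³ = -4913/27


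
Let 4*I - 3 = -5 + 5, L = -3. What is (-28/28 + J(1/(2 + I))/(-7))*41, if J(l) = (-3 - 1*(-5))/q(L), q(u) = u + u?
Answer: -820/21 ≈ -39.048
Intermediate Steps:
I = 3/4 (I = 3/4 + (-5 + 5)/4 = 3/4 + (1/4)*0 = 3/4 + 0 = 3/4 ≈ 0.75000)
q(u) = 2*u
J(l) = -1/3 (J(l) = (-3 - 1*(-5))/((2*(-3))) = (-3 + 5)/(-6) = 2*(-1/6) = -1/3)
(-28/28 + J(1/(2 + I))/(-7))*41 = (-28/28 - 1/3/(-7))*41 = (-28*1/28 - 1/3*(-1/7))*41 = (-1 + 1/21)*41 = -20/21*41 = -820/21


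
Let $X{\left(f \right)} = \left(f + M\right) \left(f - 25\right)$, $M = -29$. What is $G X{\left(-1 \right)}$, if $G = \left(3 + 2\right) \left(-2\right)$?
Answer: $-7800$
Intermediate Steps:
$X{\left(f \right)} = \left(-29 + f\right) \left(-25 + f\right)$ ($X{\left(f \right)} = \left(f - 29\right) \left(f - 25\right) = \left(-29 + f\right) \left(-25 + f\right)$)
$G = -10$ ($G = 5 \left(-2\right) = -10$)
$G X{\left(-1 \right)} = - 10 \left(725 + \left(-1\right)^{2} - -54\right) = - 10 \left(725 + 1 + 54\right) = \left(-10\right) 780 = -7800$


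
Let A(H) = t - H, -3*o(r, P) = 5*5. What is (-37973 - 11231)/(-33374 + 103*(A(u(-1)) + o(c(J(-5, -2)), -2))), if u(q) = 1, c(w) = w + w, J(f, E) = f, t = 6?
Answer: 36903/25288 ≈ 1.4593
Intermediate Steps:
c(w) = 2*w
o(r, P) = -25/3 (o(r, P) = -5*5/3 = -⅓*25 = -25/3)
A(H) = 6 - H
(-37973 - 11231)/(-33374 + 103*(A(u(-1)) + o(c(J(-5, -2)), -2))) = (-37973 - 11231)/(-33374 + 103*((6 - 1*1) - 25/3)) = -49204/(-33374 + 103*((6 - 1) - 25/3)) = -49204/(-33374 + 103*(5 - 25/3)) = -49204/(-33374 + 103*(-10/3)) = -49204/(-33374 - 1030/3) = -49204/(-101152/3) = -49204*(-3/101152) = 36903/25288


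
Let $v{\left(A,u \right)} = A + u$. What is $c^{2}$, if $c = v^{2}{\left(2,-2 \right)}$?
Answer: $0$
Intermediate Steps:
$c = 0$ ($c = \left(2 - 2\right)^{2} = 0^{2} = 0$)
$c^{2} = 0^{2} = 0$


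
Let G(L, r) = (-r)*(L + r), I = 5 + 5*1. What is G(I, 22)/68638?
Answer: -352/34319 ≈ -0.010257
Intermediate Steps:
I = 10 (I = 5 + 5 = 10)
G(L, r) = -r*(L + r)
G(I, 22)/68638 = -1*22*(10 + 22)/68638 = -1*22*32*(1/68638) = -704*1/68638 = -352/34319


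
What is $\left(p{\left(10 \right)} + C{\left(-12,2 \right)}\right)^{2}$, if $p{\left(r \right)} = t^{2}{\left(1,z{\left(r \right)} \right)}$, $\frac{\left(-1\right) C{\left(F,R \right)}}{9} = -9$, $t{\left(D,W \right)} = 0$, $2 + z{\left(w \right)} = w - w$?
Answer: $6561$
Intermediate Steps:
$z{\left(w \right)} = -2$ ($z{\left(w \right)} = -2 + \left(w - w\right) = -2 + 0 = -2$)
$C{\left(F,R \right)} = 81$ ($C{\left(F,R \right)} = \left(-9\right) \left(-9\right) = 81$)
$p{\left(r \right)} = 0$ ($p{\left(r \right)} = 0^{2} = 0$)
$\left(p{\left(10 \right)} + C{\left(-12,2 \right)}\right)^{2} = \left(0 + 81\right)^{2} = 81^{2} = 6561$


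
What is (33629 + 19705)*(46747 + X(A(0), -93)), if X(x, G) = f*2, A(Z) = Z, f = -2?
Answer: 2492991162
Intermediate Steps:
X(x, G) = -4 (X(x, G) = -2*2 = -4)
(33629 + 19705)*(46747 + X(A(0), -93)) = (33629 + 19705)*(46747 - 4) = 53334*46743 = 2492991162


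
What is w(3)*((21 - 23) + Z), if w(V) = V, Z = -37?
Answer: -117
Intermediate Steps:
w(3)*((21 - 23) + Z) = 3*((21 - 23) - 37) = 3*(-2 - 37) = 3*(-39) = -117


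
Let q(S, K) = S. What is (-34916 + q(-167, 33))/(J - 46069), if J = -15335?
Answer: 35083/61404 ≈ 0.57135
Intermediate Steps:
(-34916 + q(-167, 33))/(J - 46069) = (-34916 - 167)/(-15335 - 46069) = -35083/(-61404) = -35083*(-1/61404) = 35083/61404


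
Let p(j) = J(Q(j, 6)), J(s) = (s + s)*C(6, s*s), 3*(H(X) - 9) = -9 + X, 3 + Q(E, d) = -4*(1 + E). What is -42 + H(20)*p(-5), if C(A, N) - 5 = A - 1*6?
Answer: 4814/3 ≈ 1604.7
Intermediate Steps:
C(A, N) = -1 + A (C(A, N) = 5 + (A - 1*6) = 5 + (A - 6) = 5 + (-6 + A) = -1 + A)
Q(E, d) = -7 - 4*E (Q(E, d) = -3 - 4*(1 + E) = -3 + (-4 - 4*E) = -7 - 4*E)
H(X) = 6 + X/3 (H(X) = 9 + (-9 + X)/3 = 9 + (-3 + X/3) = 6 + X/3)
J(s) = 10*s (J(s) = (s + s)*(-1 + 6) = (2*s)*5 = 10*s)
p(j) = -70 - 40*j (p(j) = 10*(-7 - 4*j) = -70 - 40*j)
-42 + H(20)*p(-5) = -42 + (6 + (⅓)*20)*(-70 - 40*(-5)) = -42 + (6 + 20/3)*(-70 + 200) = -42 + (38/3)*130 = -42 + 4940/3 = 4814/3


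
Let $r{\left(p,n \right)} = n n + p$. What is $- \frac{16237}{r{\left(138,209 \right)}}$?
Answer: $- \frac{16237}{43819} \approx -0.37055$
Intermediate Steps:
$r{\left(p,n \right)} = p + n^{2}$ ($r{\left(p,n \right)} = n^{2} + p = p + n^{2}$)
$- \frac{16237}{r{\left(138,209 \right)}} = - \frac{16237}{138 + 209^{2}} = - \frac{16237}{138 + 43681} = - \frac{16237}{43819}$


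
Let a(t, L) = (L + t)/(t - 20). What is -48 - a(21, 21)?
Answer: -90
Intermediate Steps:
a(t, L) = (L + t)/(-20 + t)
-48 - a(21, 21) = -48 - (21 + 21)/(-20 + 21) = -48 - 42/1 = -48 - 42 = -90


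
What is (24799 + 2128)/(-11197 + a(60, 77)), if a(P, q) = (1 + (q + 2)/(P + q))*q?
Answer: -3688999/1517357 ≈ -2.4312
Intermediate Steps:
a(P, q) = q*(1 + (2 + q)/(P + q)) (a(P, q) = (1 + (2 + q)/(P + q))*q = q*(1 + (2 + q)/(P + q)))
(24799 + 2128)/(-11197 + a(60, 77)) = (24799 + 2128)/(-11197 + 77*(2 + 60 + 2*77)/(60 + 77)) = 26927/(-11197 + 77*(2 + 60 + 154)/137) = 26927/(-11197 + 77*(1/137)*216) = 26927/(-11197 + 16632/137) = 26927/(-1517357/137) = 26927*(-137/1517357) = -3688999/1517357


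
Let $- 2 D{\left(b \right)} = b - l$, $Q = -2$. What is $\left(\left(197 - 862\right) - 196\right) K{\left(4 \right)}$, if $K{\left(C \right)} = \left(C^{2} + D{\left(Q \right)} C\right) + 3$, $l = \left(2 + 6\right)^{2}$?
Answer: $-130011$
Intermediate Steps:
$l = 64$ ($l = 8^{2} = 64$)
$D{\left(b \right)} = 32 - \frac{b}{2}$ ($D{\left(b \right)} = - \frac{b - 64}{2} = - \frac{-64 + b}{2} = 32 - \frac{b}{2}$)
$K{\left(C \right)} = 3 + C^{2} + 33 C$ ($K{\left(C \right)} = \left(C^{2} + \left(32 - -1\right) C\right) + 3 = \left(C^{2} + \left(32 + 1\right) C\right) + 3 = \left(C^{2} + 33 C\right) + 3 = 3 + C^{2} + 33 C$)
$\left(\left(197 - 862\right) - 196\right) K{\left(4 \right)} = \left(\left(197 - 862\right) - 196\right) \left(3 + 4^{2} + 33 \cdot 4\right) = \left(-665 - 196\right) \left(3 + 16 + 132\right) = \left(-861\right) 151 = -130011$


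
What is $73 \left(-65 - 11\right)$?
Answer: $-5548$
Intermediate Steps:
$73 \left(-65 - 11\right) = 73 \left(-76\right) = -5548$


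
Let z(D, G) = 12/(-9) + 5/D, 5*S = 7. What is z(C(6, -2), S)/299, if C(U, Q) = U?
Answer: -1/598 ≈ -0.0016722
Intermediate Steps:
S = 7/5 (S = (⅕)*7 = 7/5 ≈ 1.4000)
z(D, G) = -4/3 + 5/D (z(D, G) = 12*(-⅑) + 5/D = -4/3 + 5/D)
z(C(6, -2), S)/299 = (-4/3 + 5/6)/299 = (-4/3 + 5*(⅙))*(1/299) = (-4/3 + ⅚)*(1/299) = -½*1/299 = -1/598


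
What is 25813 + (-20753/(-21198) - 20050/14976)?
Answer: 682876080971/26455104 ≈ 25813.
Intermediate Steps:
25813 + (-20753/(-21198) - 20050/14976) = 25813 + (-20753*(-1/21198) - 20050*1/14976) = 25813 + (20753/21198 - 10025/7488) = 25813 - 9518581/26455104 = 682876080971/26455104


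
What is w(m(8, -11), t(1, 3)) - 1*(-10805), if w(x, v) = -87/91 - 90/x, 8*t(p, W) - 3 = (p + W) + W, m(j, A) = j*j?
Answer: 31457281/2912 ≈ 10803.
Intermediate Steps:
m(j, A) = j**2
t(p, W) = 3/8 + W/4 + p/8 (t(p, W) = 3/8 + ((p + W) + W)/8 = 3/8 + ((W + p) + W)/8 = 3/8 + (p + 2*W)/8 = 3/8 + (W/4 + p/8) = 3/8 + W/4 + p/8)
w(x, v) = -87/91 - 90/x (w(x, v) = -87*1/91 - 90/x = -87/91 - 90/x)
w(m(8, -11), t(1, 3)) - 1*(-10805) = (-87/91 - 90/(8**2)) - 1*(-10805) = (-87/91 - 90/64) + 10805 = (-87/91 - 90*1/64) + 10805 = (-87/91 - 45/32) + 10805 = -6879/2912 + 10805 = 31457281/2912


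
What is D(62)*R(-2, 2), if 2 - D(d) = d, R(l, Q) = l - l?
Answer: 0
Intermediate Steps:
R(l, Q) = 0
D(d) = 2 - d
D(62)*R(-2, 2) = (2 - 1*62)*0 = (2 - 62)*0 = -60*0 = 0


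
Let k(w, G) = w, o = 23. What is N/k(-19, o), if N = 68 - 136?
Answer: 68/19 ≈ 3.5789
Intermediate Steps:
N = -68
N/k(-19, o) = -68/(-19) = -68*(-1/19) = 68/19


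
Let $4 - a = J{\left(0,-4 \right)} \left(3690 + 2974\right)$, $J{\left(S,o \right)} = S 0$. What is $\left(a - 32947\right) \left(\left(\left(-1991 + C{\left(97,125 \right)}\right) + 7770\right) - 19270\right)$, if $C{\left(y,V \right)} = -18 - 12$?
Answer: $445422303$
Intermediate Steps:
$J{\left(S,o \right)} = 0$
$C{\left(y,V \right)} = -30$
$a = 4$ ($a = 4 - 0 \left(3690 + 2974\right) = 4 - 0 \cdot 6664 = 4 - 0 = 4 + 0 = 4$)
$\left(a - 32947\right) \left(\left(\left(-1991 + C{\left(97,125 \right)}\right) + 7770\right) - 19270\right) = \left(4 - 32947\right) \left(\left(\left(-1991 - 30\right) + 7770\right) - 19270\right) = - 32943 \left(\left(-2021 + 7770\right) - 19270\right) = - 32943 \left(5749 - 19270\right) = \left(-32943\right) \left(-13521\right) = 445422303$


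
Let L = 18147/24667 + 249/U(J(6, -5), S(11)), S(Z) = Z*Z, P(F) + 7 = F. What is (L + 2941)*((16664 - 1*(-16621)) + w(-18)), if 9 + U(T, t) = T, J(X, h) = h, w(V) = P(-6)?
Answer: 16798218184988/172669 ≈ 9.7286e+7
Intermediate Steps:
P(F) = -7 + F
w(V) = -13 (w(V) = -7 - 6 = -13)
S(Z) = Z²
U(T, t) = -9 + T
L = -5888025/345338 (L = 18147/24667 + 249/(-9 - 5) = 18147*(1/24667) + 249/(-14) = 18147/24667 + 249*(-1/14) = 18147/24667 - 249/14 = -5888025/345338 ≈ -17.050)
(L + 2941)*((16664 - 1*(-16621)) + w(-18)) = (-5888025/345338 + 2941)*((16664 - 1*(-16621)) - 13) = 1009751033*((16664 + 16621) - 13)/345338 = 1009751033*(33285 - 13)/345338 = (1009751033/345338)*33272 = 16798218184988/172669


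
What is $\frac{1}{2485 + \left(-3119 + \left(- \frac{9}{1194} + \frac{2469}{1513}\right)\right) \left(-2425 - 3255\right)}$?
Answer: $\frac{301087}{5332003536915} \approx 5.6468 \cdot 10^{-8}$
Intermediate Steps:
$\frac{1}{2485 + \left(-3119 + \left(- \frac{9}{1194} + \frac{2469}{1513}\right)\right) \left(-2425 - 3255\right)} = \frac{1}{2485 + \left(-3119 + \left(\left(-9\right) \frac{1}{1194} + 2469 \cdot \frac{1}{1513}\right)\right) \left(-5680\right)} = \frac{1}{2485 + \left(-3119 + \left(- \frac{3}{398} + \frac{2469}{1513}\right)\right) \left(-5680\right)} = \frac{1}{2485 + \left(-3119 + \frac{978123}{602174}\right) \left(-5680\right)} = \frac{1}{2485 - - \frac{5331255335720}{301087}} = \frac{1}{2485 + \frac{5331255335720}{301087}} = \frac{1}{\frac{5332003536915}{301087}} = \frac{301087}{5332003536915}$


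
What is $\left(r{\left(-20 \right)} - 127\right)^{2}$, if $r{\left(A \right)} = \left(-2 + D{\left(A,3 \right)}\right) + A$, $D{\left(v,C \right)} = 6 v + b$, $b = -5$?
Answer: $75076$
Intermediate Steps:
$D{\left(v,C \right)} = -5 + 6 v$ ($D{\left(v,C \right)} = 6 v - 5 = -5 + 6 v$)
$r{\left(A \right)} = -7 + 7 A$ ($r{\left(A \right)} = \left(-2 + \left(-5 + 6 A\right)\right) + A = \left(-7 + 6 A\right) + A = -7 + 7 A$)
$\left(r{\left(-20 \right)} - 127\right)^{2} = \left(\left(-7 + 7 \left(-20\right)\right) - 127\right)^{2} = \left(\left(-7 - 140\right) - 127\right)^{2} = \left(-147 - 127\right)^{2} = \left(-274\right)^{2} = 75076$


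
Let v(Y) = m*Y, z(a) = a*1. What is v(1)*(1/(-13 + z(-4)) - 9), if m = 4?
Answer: -616/17 ≈ -36.235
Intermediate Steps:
z(a) = a
v(Y) = 4*Y
v(1)*(1/(-13 + z(-4)) - 9) = (4*1)*(1/(-13 - 4) - 9) = 4*(1/(-17) - 9) = 4*(-1/17 - 9) = 4*(-154/17) = -616/17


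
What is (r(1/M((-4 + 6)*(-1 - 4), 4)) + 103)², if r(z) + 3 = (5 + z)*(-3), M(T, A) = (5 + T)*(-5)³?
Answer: 2821946884/390625 ≈ 7224.2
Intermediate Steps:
M(T, A) = -625 - 125*T (M(T, A) = (5 + T)*(-125) = -625 - 125*T)
r(z) = -18 - 3*z (r(z) = -3 + (5 + z)*(-3) = -3 + (-15 - 3*z) = -18 - 3*z)
(r(1/M((-4 + 6)*(-1 - 4), 4)) + 103)² = ((-18 - 3/(-625 - 125*(-4 + 6)*(-1 - 4))) + 103)² = ((-18 - 3/(-625 - 250*(-5))) + 103)² = ((-18 - 3/(-625 - 125*(-10))) + 103)² = ((-18 - 3/(-625 + 1250)) + 103)² = ((-18 - 3/625) + 103)² = (-11253/625 + 103)² = (53122/625)² = 2821946884/390625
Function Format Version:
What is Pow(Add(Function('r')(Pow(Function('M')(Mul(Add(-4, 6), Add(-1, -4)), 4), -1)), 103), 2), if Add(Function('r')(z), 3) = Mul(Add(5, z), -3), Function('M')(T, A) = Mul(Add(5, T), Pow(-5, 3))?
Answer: Rational(2821946884, 390625) ≈ 7224.2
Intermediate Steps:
Function('M')(T, A) = Add(-625, Mul(-125, T)) (Function('M')(T, A) = Mul(Add(5, T), -125) = Add(-625, Mul(-125, T)))
Function('r')(z) = Add(-18, Mul(-3, z)) (Function('r')(z) = Add(-3, Mul(Add(5, z), -3)) = Add(-3, Add(-15, Mul(-3, z))) = Add(-18, Mul(-3, z)))
Pow(Add(Function('r')(Pow(Function('M')(Mul(Add(-4, 6), Add(-1, -4)), 4), -1)), 103), 2) = Pow(Add(Add(-18, Mul(-3, Pow(Add(-625, Mul(-125, Mul(Add(-4, 6), Add(-1, -4)))), -1))), 103), 2) = Pow(Add(Add(-18, Mul(-3, Pow(Add(-625, Mul(-125, Mul(2, -5))), -1))), 103), 2) = Pow(Add(Add(-18, Mul(-3, Pow(Add(-625, Mul(-125, -10)), -1))), 103), 2) = Pow(Add(Add(-18, Mul(-3, Pow(Add(-625, 1250), -1))), 103), 2) = Pow(Add(Add(-18, Mul(-3, Pow(625, -1))), 103), 2) = Pow(Add(Add(-18, Mul(-3, Rational(1, 625))), 103), 2) = Pow(Add(Add(-18, Rational(-3, 625)), 103), 2) = Pow(Add(Rational(-11253, 625), 103), 2) = Pow(Rational(53122, 625), 2) = Rational(2821946884, 390625)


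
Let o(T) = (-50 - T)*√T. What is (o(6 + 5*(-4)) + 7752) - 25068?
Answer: -17316 - 36*I*√14 ≈ -17316.0 - 134.7*I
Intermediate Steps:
o(T) = √T*(-50 - T)
(o(6 + 5*(-4)) + 7752) - 25068 = (√(6 + 5*(-4))*(-50 - (6 + 5*(-4))) + 7752) - 25068 = (√(6 - 20)*(-50 - (6 - 20)) + 7752) - 25068 = (√(-14)*(-50 - 1*(-14)) + 7752) - 25068 = ((I*√14)*(-50 + 14) + 7752) - 25068 = ((I*√14)*(-36) + 7752) - 25068 = (-36*I*√14 + 7752) - 25068 = (7752 - 36*I*√14) - 25068 = -17316 - 36*I*√14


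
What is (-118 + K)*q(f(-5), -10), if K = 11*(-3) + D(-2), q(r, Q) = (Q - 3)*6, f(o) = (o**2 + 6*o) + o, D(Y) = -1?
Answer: 11856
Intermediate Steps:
f(o) = o**2 + 7*o
q(r, Q) = -18 + 6*Q (q(r, Q) = (-3 + Q)*6 = -18 + 6*Q)
K = -34 (K = 11*(-3) - 1 = -33 - 1 = -34)
(-118 + K)*q(f(-5), -10) = (-118 - 34)*(-18 + 6*(-10)) = -152*(-18 - 60) = -152*(-78) = 11856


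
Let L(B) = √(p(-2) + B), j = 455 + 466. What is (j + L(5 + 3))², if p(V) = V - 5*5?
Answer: (921 + I*√19)² ≈ 8.4822e+5 + 8029.0*I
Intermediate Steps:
p(V) = -25 + V (p(V) = V - 25 = -25 + V)
j = 921
L(B) = √(-27 + B) (L(B) = √((-25 - 2) + B) = √(-27 + B))
(j + L(5 + 3))² = (921 + √(-27 + (5 + 3)))² = (921 + √(-27 + 8))² = (921 + √(-19))² = (921 + I*√19)²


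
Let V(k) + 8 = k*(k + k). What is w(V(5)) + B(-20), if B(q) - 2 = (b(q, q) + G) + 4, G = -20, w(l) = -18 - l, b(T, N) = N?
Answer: -94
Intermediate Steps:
V(k) = -8 + 2*k² (V(k) = -8 + k*(k + k) = -8 + k*(2*k) = -8 + 2*k²)
B(q) = -14 + q (B(q) = 2 + ((q - 20) + 4) = 2 + ((-20 + q) + 4) = 2 + (-16 + q) = -14 + q)
w(V(5)) + B(-20) = (-18 - (-8 + 2*5²)) + (-14 - 20) = (-18 - (-8 + 2*25)) - 34 = (-18 - (-8 + 50)) - 34 = (-18 - 1*42) - 34 = (-18 - 42) - 34 = -60 - 34 = -94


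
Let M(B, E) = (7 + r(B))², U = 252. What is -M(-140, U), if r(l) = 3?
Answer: -100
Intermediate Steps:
M(B, E) = 100 (M(B, E) = (7 + 3)² = 10² = 100)
-M(-140, U) = -1*100 = -100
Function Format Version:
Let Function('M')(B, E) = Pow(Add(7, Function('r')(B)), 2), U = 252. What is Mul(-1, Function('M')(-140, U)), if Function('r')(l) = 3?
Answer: -100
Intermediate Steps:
Function('M')(B, E) = 100 (Function('M')(B, E) = Pow(Add(7, 3), 2) = Pow(10, 2) = 100)
Mul(-1, Function('M')(-140, U)) = Mul(-1, 100) = -100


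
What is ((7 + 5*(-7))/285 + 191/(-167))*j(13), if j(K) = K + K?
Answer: -1536886/47595 ≈ -32.291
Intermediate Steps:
j(K) = 2*K
((7 + 5*(-7))/285 + 191/(-167))*j(13) = ((7 + 5*(-7))/285 + 191/(-167))*(2*13) = ((7 - 35)*(1/285) + 191*(-1/167))*26 = (-28*1/285 - 191/167)*26 = (-28/285 - 191/167)*26 = -59111/47595*26 = -1536886/47595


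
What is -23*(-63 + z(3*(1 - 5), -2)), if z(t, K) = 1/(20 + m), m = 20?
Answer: 57937/40 ≈ 1448.4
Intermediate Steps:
z(t, K) = 1/40 (z(t, K) = 1/(20 + 20) = 1/40)
-23*(-63 + z(3*(1 - 5), -2)) = -23*(-63 + 1/40) = -23*(-2519/40) = 57937/40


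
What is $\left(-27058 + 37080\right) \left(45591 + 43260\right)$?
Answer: $890464722$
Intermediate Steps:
$\left(-27058 + 37080\right) \left(45591 + 43260\right) = 10022 \cdot 88851 = 890464722$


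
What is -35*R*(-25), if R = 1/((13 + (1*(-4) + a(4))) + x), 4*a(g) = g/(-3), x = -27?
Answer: -525/11 ≈ -47.727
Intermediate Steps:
a(g) = -g/12 (a(g) = (g/(-3))/4 = (g*(-⅓))/4 = (-g/3)/4 = -g/12)
R = -3/55 (R = 1/((13 + (1*(-4) - 1/12*4)) - 27) = 1/((13 + (-4 - ⅓)) - 27) = 1/((13 - 13/3) - 27) = 1/(26/3 - 27) = 1/(-55/3) = -3/55 ≈ -0.054545)
-35*R*(-25) = -35*(-3/55)*(-25) = (21/11)*(-25) = -525/11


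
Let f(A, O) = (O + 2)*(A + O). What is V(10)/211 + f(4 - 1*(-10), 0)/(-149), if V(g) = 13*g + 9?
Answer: 14803/31439 ≈ 0.47085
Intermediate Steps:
V(g) = 9 + 13*g
f(A, O) = (2 + O)*(A + O)
V(10)/211 + f(4 - 1*(-10), 0)/(-149) = (9 + 13*10)/211 + (0² + 2*(4 - 1*(-10)) + 2*0 + (4 - 1*(-10))*0)/(-149) = (9 + 130)*(1/211) + (0 + 2*(4 + 10) + 0 + (4 + 10)*0)*(-1/149) = 139*(1/211) + (0 + 2*14 + 0 + 14*0)*(-1/149) = 139/211 + (0 + 28 + 0 + 0)*(-1/149) = 139/211 + 28*(-1/149) = 139/211 - 28/149 = 14803/31439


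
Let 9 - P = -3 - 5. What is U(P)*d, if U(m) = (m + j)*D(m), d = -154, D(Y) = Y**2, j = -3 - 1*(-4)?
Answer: -801108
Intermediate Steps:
P = 17 (P = 9 - (-3 - 5) = 9 - 1*(-8) = 9 + 8 = 17)
j = 1 (j = -3 + 4 = 1)
U(m) = m**2*(1 + m) (U(m) = (m + 1)*m**2 = (1 + m)*m**2 = m**2*(1 + m))
U(P)*d = (17**2*(1 + 17))*(-154) = (289*18)*(-154) = 5202*(-154) = -801108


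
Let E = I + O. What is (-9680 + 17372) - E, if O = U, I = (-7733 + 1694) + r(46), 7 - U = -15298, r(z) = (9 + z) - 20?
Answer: -1609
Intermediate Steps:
r(z) = -11 + z
U = 15305 (U = 7 - 1*(-15298) = 7 + 15298 = 15305)
I = -6004 (I = (-7733 + 1694) + (-11 + 46) = -6039 + 35 = -6004)
O = 15305
E = 9301 (E = -6004 + 15305 = 9301)
(-9680 + 17372) - E = (-9680 + 17372) - 1*9301 = 7692 - 9301 = -1609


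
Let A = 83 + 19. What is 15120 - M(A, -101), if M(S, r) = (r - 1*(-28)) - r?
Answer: 15092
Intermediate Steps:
A = 102
M(S, r) = 28 (M(S, r) = (r + 28) - r = (28 + r) - r = 28)
15120 - M(A, -101) = 15120 - 1*28 = 15120 - 28 = 15092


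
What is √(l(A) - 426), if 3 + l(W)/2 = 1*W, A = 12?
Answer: 2*I*√102 ≈ 20.199*I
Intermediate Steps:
l(W) = -6 + 2*W (l(W) = -6 + 2*(1*W) = -6 + 2*W)
√(l(A) - 426) = √((-6 + 2*12) - 426) = √((-6 + 24) - 426) = √(18 - 426) = √(-408) = 2*I*√102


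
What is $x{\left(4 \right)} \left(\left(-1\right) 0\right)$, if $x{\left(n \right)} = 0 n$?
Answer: $0$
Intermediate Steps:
$x{\left(n \right)} = 0$
$x{\left(4 \right)} \left(\left(-1\right) 0\right) = 0 \left(\left(-1\right) 0\right) = 0 \cdot 0 = 0$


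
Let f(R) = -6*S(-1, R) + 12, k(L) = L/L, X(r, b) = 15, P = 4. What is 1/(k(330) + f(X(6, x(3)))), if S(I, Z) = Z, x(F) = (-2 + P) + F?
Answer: -1/77 ≈ -0.012987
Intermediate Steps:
x(F) = 2 + F (x(F) = (-2 + 4) + F = 2 + F)
k(L) = 1
f(R) = 12 - 6*R (f(R) = -6*R + 12 = 12 - 6*R)
1/(k(330) + f(X(6, x(3)))) = 1/(1 + (12 - 6*15)) = 1/(1 + (12 - 90)) = 1/(1 - 78) = 1/(-77) = -1/77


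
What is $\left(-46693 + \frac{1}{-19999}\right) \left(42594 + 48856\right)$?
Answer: $- \frac{85397227016600}{19999} \approx -4.2701 \cdot 10^{9}$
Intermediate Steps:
$\left(-46693 + \frac{1}{-19999}\right) \left(42594 + 48856\right) = \left(-46693 - \frac{1}{19999}\right) 91450 = \left(- \frac{933813308}{19999}\right) 91450 = - \frac{85397227016600}{19999}$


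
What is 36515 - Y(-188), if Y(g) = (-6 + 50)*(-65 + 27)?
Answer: 38187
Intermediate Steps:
Y(g) = -1672 (Y(g) = 44*(-38) = -1672)
36515 - Y(-188) = 36515 - 1*(-1672) = 36515 + 1672 = 38187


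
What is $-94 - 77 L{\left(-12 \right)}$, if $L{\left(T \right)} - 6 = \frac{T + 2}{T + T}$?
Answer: $- \frac{7057}{12} \approx -588.08$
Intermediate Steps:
$L{\left(T \right)} = 6 + \frac{2 + T}{2 T}$ ($L{\left(T \right)} = 6 + \frac{T + 2}{T + T} = 6 + \frac{2 + T}{2 T}$)
$-94 - 77 L{\left(-12 \right)} = -94 - 77 \left(\frac{13}{2} + \frac{1}{-12}\right) = -94 - 77 \left(\frac{13}{2} - \frac{1}{12}\right) = -94 - \frac{5929}{12} = - \frac{7057}{12}$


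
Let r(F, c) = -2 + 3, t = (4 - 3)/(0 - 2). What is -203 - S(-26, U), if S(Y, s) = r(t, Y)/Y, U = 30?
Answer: -5277/26 ≈ -202.96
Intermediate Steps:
t = -1/2 (t = 1/(-2) = 1*(-1/2) = -1/2 ≈ -0.50000)
r(F, c) = 1
S(Y, s) = 1/Y
-203 - S(-26, U) = -203 - 1/(-26) = -203 - 1*(-1/26) = -203 + 1/26 = -5277/26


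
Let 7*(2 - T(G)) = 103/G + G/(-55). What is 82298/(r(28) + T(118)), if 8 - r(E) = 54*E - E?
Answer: -3738798140/66955561 ≈ -55.840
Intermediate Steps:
T(G) = 2 - 103/(7*G) + G/385 (T(G) = 2 - (103/G + G/(-55))/7 = 2 - (103/G + G*(-1/55))/7 = 2 - (103/G - G/55)/7 = 2 + (-103/(7*G) + G/385) = 2 - 103/(7*G) + G/385)
r(E) = 8 - 53*E (r(E) = 8 - (54*E - E) = 8 - 53*E)
82298/(r(28) + T(118)) = 82298/((8 - 53*28) + (1/385)*(-5665 + 118*(770 + 118))/118) = 82298/((8 - 1484) + (1/385)*(1/118)*(-5665 + 118*888)) = 82298/(-1476 + (1/385)*(1/118)*(-5665 + 104784)) = 82298/(-1476 + (1/385)*(1/118)*99119) = 82298/(-1476 + 99119/45430) = 82298/(-66955561/45430) = 82298*(-45430/66955561) = -3738798140/66955561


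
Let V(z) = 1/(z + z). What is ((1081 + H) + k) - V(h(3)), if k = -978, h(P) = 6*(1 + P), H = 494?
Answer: 28655/48 ≈ 596.98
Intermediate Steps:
h(P) = 6 + 6*P
V(z) = 1/(2*z)
((1081 + H) + k) - V(h(3)) = ((1081 + 494) - 978) - 1/(2*(6 + 6*3)) = (1575 - 978) - 1/(2*(6 + 18)) = 597 - 1/(2*24) = 597 - 1*1/48 = 597 - 1/48 = 28655/48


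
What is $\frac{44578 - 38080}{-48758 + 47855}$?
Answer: $- \frac{2166}{301} \approx -7.196$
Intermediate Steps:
$\frac{44578 - 38080}{-48758 + 47855} = \frac{6498}{-903} = 6498 \left(- \frac{1}{903}\right) = - \frac{2166}{301}$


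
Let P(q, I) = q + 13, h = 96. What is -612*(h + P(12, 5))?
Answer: -74052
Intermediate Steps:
P(q, I) = 13 + q
-612*(h + P(12, 5)) = -612*(96 + (13 + 12)) = -612*(96 + 25) = -612*121 = -74052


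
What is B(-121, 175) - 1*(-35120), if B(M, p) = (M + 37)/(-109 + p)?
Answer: 386306/11 ≈ 35119.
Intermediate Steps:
B(M, p) = (37 + M)/(-109 + p)
B(-121, 175) - 1*(-35120) = (37 - 121)/(-109 + 175) - 1*(-35120) = -84/66 + 35120 = (1/66)*(-84) + 35120 = -14/11 + 35120 = 386306/11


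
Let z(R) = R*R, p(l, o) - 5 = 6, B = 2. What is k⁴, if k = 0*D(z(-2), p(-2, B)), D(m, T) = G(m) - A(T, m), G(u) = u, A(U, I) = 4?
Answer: 0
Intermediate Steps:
p(l, o) = 11 (p(l, o) = 5 + 6 = 11)
z(R) = R²
D(m, T) = -4 + m (D(m, T) = m - 1*4 = m - 4 = -4 + m)
k = 0 (k = 0*(-4 + (-2)²) = 0*(-4 + 4) = 0*0 = 0)
k⁴ = 0⁴ = 0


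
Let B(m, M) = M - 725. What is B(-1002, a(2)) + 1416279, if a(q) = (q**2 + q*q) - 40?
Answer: 1415522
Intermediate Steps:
a(q) = -40 + 2*q**2 (a(q) = (q**2 + q**2) - 40 = 2*q**2 - 40 = -40 + 2*q**2)
B(m, M) = -725 + M
B(-1002, a(2)) + 1416279 = (-725 + (-40 + 2*2**2)) + 1416279 = (-725 + (-40 + 2*4)) + 1416279 = (-725 + (-40 + 8)) + 1416279 = (-725 - 32) + 1416279 = -757 + 1416279 = 1415522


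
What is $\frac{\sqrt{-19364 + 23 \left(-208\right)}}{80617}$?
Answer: $\frac{2 i \sqrt{6037}}{80617} \approx 0.0019276 i$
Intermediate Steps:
$\frac{\sqrt{-19364 + 23 \left(-208\right)}}{80617} = \sqrt{-19364 - 4784} \cdot \frac{1}{80617} = \sqrt{-24148} \cdot \frac{1}{80617} = 2 i \sqrt{6037} \cdot \frac{1}{80617} = \frac{2 i \sqrt{6037}}{80617}$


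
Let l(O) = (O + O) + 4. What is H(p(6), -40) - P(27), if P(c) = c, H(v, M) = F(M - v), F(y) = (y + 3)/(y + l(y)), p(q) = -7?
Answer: -507/19 ≈ -26.684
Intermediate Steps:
l(O) = 4 + 2*O (l(O) = 2*O + 4 = 4 + 2*O)
F(y) = (3 + y)/(4 + 3*y) (F(y) = (y + 3)/(y + (4 + 2*y)) = (3 + y)/(4 + 3*y))
H(v, M) = (3 + M - v)/(4 - 3*v + 3*M) (H(v, M) = (3 + (M - v))/(4 + 3*(M - v)) = (3 + M - v)/(4 + (-3*v + 3*M)) = (3 + M - v)/(4 - 3*v + 3*M))
H(p(6), -40) - P(27) = (3 - 40 - 1*(-7))/(4 - 3*(-7) + 3*(-40)) - 1*27 = (3 - 40 + 7)/(4 + 21 - 120) - 27 = -30/(-95) - 27 = -1/95*(-30) - 27 = 6/19 - 27 = -507/19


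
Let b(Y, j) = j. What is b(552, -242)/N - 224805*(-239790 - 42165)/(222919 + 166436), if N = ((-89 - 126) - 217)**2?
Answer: 394304744054723/2422099584 ≈ 1.6279e+5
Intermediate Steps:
N = 186624 (N = (-215 - 217)**2 = (-432)**2 = 186624)
b(552, -242)/N - 224805*(-239790 - 42165)/(222919 + 166436) = -242/186624 - 224805*(-239790 - 42165)/(222919 + 166436) = -242*1/186624 - 224805/(389355/(-281955)) = -121/93312 - 224805/(389355*(-1/281955)) = -121/93312 - 224805/(-25957/18797) = -121/93312 - 224805*(-18797/25957) = -121/93312 + 4225659585/25957 = 394304744054723/2422099584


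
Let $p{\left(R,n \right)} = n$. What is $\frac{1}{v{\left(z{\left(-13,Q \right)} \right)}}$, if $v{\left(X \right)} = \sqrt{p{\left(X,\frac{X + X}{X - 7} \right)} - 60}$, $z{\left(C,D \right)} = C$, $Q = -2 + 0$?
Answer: $- \frac{i \sqrt{5870}}{587} \approx - 0.13052 i$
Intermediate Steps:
$Q = -2$
$v{\left(X \right)} = \sqrt{-60 + \frac{2 X}{-7 + X}}$ ($v{\left(X \right)} = \sqrt{\frac{X + X}{X - 7} - 60} = \sqrt{\frac{2 X}{-7 + X} - 60} = \sqrt{-60 + \frac{2 X}{-7 + X}}$)
$\frac{1}{v{\left(z{\left(-13,Q \right)} \right)}} = \frac{1}{\sqrt{2} \sqrt{\frac{210 - -377}{-7 - 13}}} = \frac{1}{\sqrt{2} \sqrt{\frac{210 + 377}{-20}}} = \frac{1}{\sqrt{2} \sqrt{\left(- \frac{1}{20}\right) 587}} = \frac{1}{\sqrt{2} \sqrt{- \frac{587}{20}}} = \frac{1}{\sqrt{2} \frac{i \sqrt{2935}}{10}} = \frac{1}{\frac{1}{10} i \sqrt{5870}} = - \frac{i \sqrt{5870}}{587}$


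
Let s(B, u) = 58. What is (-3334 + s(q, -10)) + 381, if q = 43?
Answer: -2895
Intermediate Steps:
(-3334 + s(q, -10)) + 381 = (-3334 + 58) + 381 = -3276 + 381 = -2895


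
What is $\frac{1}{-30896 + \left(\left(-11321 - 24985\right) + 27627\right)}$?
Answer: $- \frac{1}{39575} \approx -2.5268 \cdot 10^{-5}$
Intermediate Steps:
$\frac{1}{-30896 + \left(\left(-11321 - 24985\right) + 27627\right)} = \frac{1}{-30896 + \left(-36306 + 27627\right)} = \frac{1}{-30896 - 8679} = \frac{1}{-39575} = - \frac{1}{39575}$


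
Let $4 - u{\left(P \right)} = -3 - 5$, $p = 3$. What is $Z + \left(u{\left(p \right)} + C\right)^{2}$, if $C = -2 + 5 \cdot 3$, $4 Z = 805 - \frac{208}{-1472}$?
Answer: $\frac{304073}{368} \approx 826.29$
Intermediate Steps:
$u{\left(P \right)} = 12$ ($u{\left(P \right)} = 4 - \left(-3 - 5\right) = 4 - -8 = 4 + 8 = 12$)
$Z = \frac{74073}{368}$ ($Z = \frac{805 - \frac{208}{-1472}}{4} = \frac{805 - 208 \left(- \frac{1}{1472}\right)}{4} = \frac{805 - - \frac{13}{92}}{4} = \frac{805 + \frac{13}{92}}{4} = \frac{1}{4} \cdot \frac{74073}{92} = \frac{74073}{368} \approx 201.29$)
$C = 13$ ($C = -2 + 15 = 13$)
$Z + \left(u{\left(p \right)} + C\right)^{2} = \frac{74073}{368} + \left(12 + 13\right)^{2} = \frac{74073}{368} + 25^{2} = \frac{74073}{368} + 625 = \frac{304073}{368}$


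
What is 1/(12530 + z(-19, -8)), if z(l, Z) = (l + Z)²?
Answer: 1/13259 ≈ 7.5420e-5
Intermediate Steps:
z(l, Z) = (Z + l)²
1/(12530 + z(-19, -8)) = 1/(12530 + (-8 - 19)²) = 1/(12530 + (-27)²) = 1/(12530 + 729) = 1/13259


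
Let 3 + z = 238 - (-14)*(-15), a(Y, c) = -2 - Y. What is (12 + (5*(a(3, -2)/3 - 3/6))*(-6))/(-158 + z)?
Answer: -11/19 ≈ -0.57895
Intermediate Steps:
z = 25 (z = -3 + (238 - (-14)*(-15)) = -3 + (238 - 1*210) = -3 + (238 - 210) = -3 + 28 = 25)
(12 + (5*(a(3, -2)/3 - 3/6))*(-6))/(-158 + z) = (12 + (5*((-2 - 1*3)/3 - 3/6))*(-6))/(-158 + 25) = (12 + (5*((-2 - 3)*(1/3) - 3*1/6))*(-6))/(-133) = (12 + (5*(-5*1/3 - 1/2))*(-6))*(-1/133) = (12 + (5*(-5/3 - 1/2))*(-6))*(-1/133) = (12 + (5*(-13/6))*(-6))*(-1/133) = (12 - 65/6*(-6))*(-1/133) = (12 + 65)*(-1/133) = 77*(-1/133) = -11/19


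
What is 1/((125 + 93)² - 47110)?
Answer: 1/414 ≈ 0.0024155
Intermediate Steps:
1/((125 + 93)² - 47110) = 1/(218² - 47110) = 1/(47524 - 47110) = 1/414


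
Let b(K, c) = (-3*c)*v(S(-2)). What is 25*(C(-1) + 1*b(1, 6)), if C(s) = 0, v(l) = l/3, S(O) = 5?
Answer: -750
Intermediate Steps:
v(l) = l/3 (v(l) = l*(⅓) = l/3)
b(K, c) = -5*c (b(K, c) = (-3*c)*((⅓)*5) = -3*c*(5/3) = -5*c)
25*(C(-1) + 1*b(1, 6)) = 25*(0 + 1*(-5*6)) = 25*(0 + 1*(-30)) = 25*(0 - 30) = 25*(-30) = -750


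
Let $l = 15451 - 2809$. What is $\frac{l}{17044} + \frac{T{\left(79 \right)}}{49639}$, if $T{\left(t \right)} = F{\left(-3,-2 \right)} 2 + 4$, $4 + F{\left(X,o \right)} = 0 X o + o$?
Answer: $\frac{313699943}{423023558} \approx 0.74157$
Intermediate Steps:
$F{\left(X,o \right)} = -4 + o$ ($F{\left(X,o \right)} = -4 + \left(0 X o + o\right) = -4 + \left(0 o + o\right) = -4 + \left(0 + o\right) = -4 + o$)
$l = 12642$
$T{\left(t \right)} = -8$ ($T{\left(t \right)} = \left(-4 - 2\right) 2 + 4 = \left(-6\right) 2 + 4 = -12 + 4 = -8$)
$\frac{l}{17044} + \frac{T{\left(79 \right)}}{49639} = \frac{12642}{17044} - \frac{8}{49639} = 12642 \cdot \frac{1}{17044} - \frac{8}{49639} = \frac{6321}{8522} - \frac{8}{49639} = \frac{313699943}{423023558}$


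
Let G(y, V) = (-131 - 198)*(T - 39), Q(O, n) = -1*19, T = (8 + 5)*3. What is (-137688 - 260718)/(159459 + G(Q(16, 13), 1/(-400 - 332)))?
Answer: -5774/2311 ≈ -2.4985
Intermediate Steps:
T = 39 (T = 13*3 = 39)
Q(O, n) = -19
G(y, V) = 0 (G(y, V) = (-131 - 198)*(39 - 39) = -329*0 = 0)
(-137688 - 260718)/(159459 + G(Q(16, 13), 1/(-400 - 332))) = (-137688 - 260718)/(159459 + 0) = -398406/159459 = -398406*1/159459 = -5774/2311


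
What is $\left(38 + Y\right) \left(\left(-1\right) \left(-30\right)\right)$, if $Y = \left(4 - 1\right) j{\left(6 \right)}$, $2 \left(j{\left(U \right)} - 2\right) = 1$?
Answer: $1365$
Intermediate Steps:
$j{\left(U \right)} = \frac{5}{2}$ ($j{\left(U \right)} = 2 + \frac{1}{2} \cdot 1 = 2 + \frac{1}{2} = \frac{5}{2}$)
$Y = \frac{15}{2}$ ($Y = \left(4 - 1\right) \frac{5}{2} = 3 \cdot \frac{5}{2} = \frac{15}{2} \approx 7.5$)
$\left(38 + Y\right) \left(\left(-1\right) \left(-30\right)\right) = \left(38 + \frac{15}{2}\right) \left(\left(-1\right) \left(-30\right)\right) = \frac{91}{2} \cdot 30 = 1365$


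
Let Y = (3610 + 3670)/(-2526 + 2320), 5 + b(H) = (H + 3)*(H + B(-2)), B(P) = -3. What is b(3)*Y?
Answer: 18200/103 ≈ 176.70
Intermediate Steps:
b(H) = -5 + (-3 + H)*(3 + H) (b(H) = -5 + (H + 3)*(H - 3) = -5 + (3 + H)*(-3 + H) = -5 + (-3 + H)*(3 + H))
Y = -3640/103 (Y = 7280/(-206) = 7280*(-1/206) = -3640/103 ≈ -35.340)
b(3)*Y = (-14 + 3²)*(-3640/103) = (-14 + 9)*(-3640/103) = -5*(-3640/103) = 18200/103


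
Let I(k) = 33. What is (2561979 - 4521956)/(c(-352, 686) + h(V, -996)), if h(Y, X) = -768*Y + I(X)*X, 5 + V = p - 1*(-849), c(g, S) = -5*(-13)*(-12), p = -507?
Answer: 1959977/292464 ≈ 6.7016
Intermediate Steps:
c(g, S) = -780 (c(g, S) = 65*(-12) = -780)
V = 337 (V = -5 + (-507 - 1*(-849)) = -5 + (-507 + 849) = -5 + 342 = 337)
h(Y, X) = -768*Y + 33*X
(2561979 - 4521956)/(c(-352, 686) + h(V, -996)) = (2561979 - 4521956)/(-780 + (-768*337 + 33*(-996))) = -1959977/(-780 + (-258816 - 32868)) = -1959977/(-780 - 291684) = -1959977/(-292464) = -1959977*(-1/292464) = 1959977/292464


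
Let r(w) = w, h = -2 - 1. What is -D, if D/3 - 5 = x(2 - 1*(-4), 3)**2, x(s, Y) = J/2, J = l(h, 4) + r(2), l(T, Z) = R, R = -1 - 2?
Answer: -63/4 ≈ -15.750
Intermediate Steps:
h = -3
R = -3
l(T, Z) = -3
J = -1 (J = -3 + 2 = -1)
x(s, Y) = -1/2
D = 63/4 (D = 15 + 3*(-1/2)**2 = 15 + 3*(1/4) = 15 + 3/4 = 63/4 ≈ 15.750)
-D = -1*63/4 = -63/4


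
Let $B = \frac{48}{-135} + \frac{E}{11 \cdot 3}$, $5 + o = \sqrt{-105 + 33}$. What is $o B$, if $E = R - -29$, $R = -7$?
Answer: $- \frac{14}{9} + \frac{28 i \sqrt{2}}{15} \approx -1.5556 + 2.6399 i$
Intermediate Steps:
$E = 22$ ($E = -7 - -29 = -7 + 29 = 22$)
$o = -5 + 6 i \sqrt{2}$ ($o = -5 + \sqrt{-105 + 33} = -5 + \sqrt{-72} = -5 + 6 i \sqrt{2} \approx -5.0 + 8.4853 i$)
$B = \frac{14}{45}$ ($B = \frac{48}{-135} + \frac{22}{11 \cdot 3} = 48 \left(- \frac{1}{135}\right) + \frac{22}{33} = - \frac{16}{45} + 22 \cdot \frac{1}{33} = - \frac{16}{45} + \frac{2}{3} = \frac{14}{45} \approx 0.31111$)
$o B = \left(-5 + 6 i \sqrt{2}\right) \frac{14}{45} = - \frac{14}{9} + \frac{28 i \sqrt{2}}{15}$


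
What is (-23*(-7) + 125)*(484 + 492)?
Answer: 279136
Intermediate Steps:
(-23*(-7) + 125)*(484 + 492) = (161 + 125)*976 = 286*976 = 279136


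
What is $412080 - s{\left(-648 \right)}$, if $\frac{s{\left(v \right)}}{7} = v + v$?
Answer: $421152$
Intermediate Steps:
$s{\left(v \right)} = 14 v$ ($s{\left(v \right)} = 7 \left(v + v\right) = 7 \cdot 2 v = 14 v$)
$412080 - s{\left(-648 \right)} = 412080 - 14 \left(-648\right) = 412080 - -9072 = 412080 + 9072 = 421152$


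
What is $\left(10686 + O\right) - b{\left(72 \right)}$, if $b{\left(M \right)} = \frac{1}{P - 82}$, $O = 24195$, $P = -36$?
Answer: $\frac{4115959}{118} \approx 34881.0$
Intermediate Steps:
$b{\left(M \right)} = - \frac{1}{118}$ ($b{\left(M \right)} = \frac{1}{-36 - 82} = \frac{1}{-118} = - \frac{1}{118}$)
$\left(10686 + O\right) - b{\left(72 \right)} = \left(10686 + 24195\right) - - \frac{1}{118} = 34881 + \frac{1}{118} = \frac{4115959}{118}$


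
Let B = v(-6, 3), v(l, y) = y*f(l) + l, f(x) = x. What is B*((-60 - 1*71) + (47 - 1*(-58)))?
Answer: 624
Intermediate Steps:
v(l, y) = l + l*y (v(l, y) = y*l + l = l*y + l = l + l*y)
B = -24 (B = -6*(1 + 3) = -6*4 = -24)
B*((-60 - 1*71) + (47 - 1*(-58))) = -24*((-60 - 1*71) + (47 - 1*(-58))) = -24*((-60 - 71) + (47 + 58)) = -24*(-131 + 105) = -24*(-26) = 624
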